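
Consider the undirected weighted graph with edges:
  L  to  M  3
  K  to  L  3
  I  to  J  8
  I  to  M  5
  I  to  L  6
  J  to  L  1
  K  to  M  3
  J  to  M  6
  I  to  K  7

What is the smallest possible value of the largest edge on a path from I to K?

5

Comparing a few candidate routes:
I → L → K: max(6, 3) = 6
I → M → K: max(5, 3) = 5
I → L → J → M → K: max(6, 1, 6, 3) = 6
I → M → L → K: max(5, 3, 3) = 5
The minimum achievable maximum is 5.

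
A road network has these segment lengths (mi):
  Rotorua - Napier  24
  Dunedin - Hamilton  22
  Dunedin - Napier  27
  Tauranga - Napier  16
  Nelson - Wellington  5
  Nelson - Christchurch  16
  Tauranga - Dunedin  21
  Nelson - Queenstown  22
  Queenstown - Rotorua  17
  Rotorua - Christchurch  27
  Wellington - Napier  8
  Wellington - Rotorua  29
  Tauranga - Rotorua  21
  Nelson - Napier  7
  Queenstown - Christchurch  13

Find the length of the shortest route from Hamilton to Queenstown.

Comparing a few candidate routes:
Hamilton → Dunedin → Napier → Rotorua → Queenstown: 22 + 27 + 24 + 17 = 90
Hamilton → Dunedin → Tauranga → Rotorua → Queenstown: 22 + 21 + 21 + 17 = 81
Hamilton → Dunedin → Tauranga → Napier → Nelson → Queenstown: 22 + 21 + 16 + 7 + 22 = 88
Hamilton → Dunedin → Napier → Nelson → Queenstown: 22 + 27 + 7 + 22 = 78
Hamilton → Dunedin → Napier → Nelson → Christchurch → Queenstown: 22 + 27 + 7 + 16 + 13 = 85
Hamilton → Dunedin → Napier → Wellington → Nelson → Queenstown: 22 + 27 + 8 + 5 + 22 = 84
The minimum is 78 mi.

78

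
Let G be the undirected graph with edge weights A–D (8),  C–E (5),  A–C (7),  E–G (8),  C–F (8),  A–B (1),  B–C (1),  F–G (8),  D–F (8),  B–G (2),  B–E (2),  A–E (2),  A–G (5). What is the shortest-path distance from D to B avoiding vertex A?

17

Routes from D to B avoiding A:
D → F → G → E → B: 8 + 8 + 8 + 2 = 26
D → F → G → E → C → B: 8 + 8 + 8 + 5 + 1 = 30
D → F → G → B: 8 + 8 + 2 = 18
D → F → C → B: 8 + 8 + 1 = 17
D → F → C → E → B: 8 + 8 + 5 + 2 = 23
D → F → C → E → G → B: 8 + 8 + 5 + 8 + 2 = 31
The minimum is 17.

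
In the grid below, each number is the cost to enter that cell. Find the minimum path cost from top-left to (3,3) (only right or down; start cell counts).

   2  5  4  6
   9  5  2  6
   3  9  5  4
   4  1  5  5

27

One optimal route is (0,0) → (0,1) → (0,2) → (1,2) → (2,2) → (2,3) → (3,3).
Its cost is 2 + 5 + 4 + 2 + 5 + 4 + 5 = 27.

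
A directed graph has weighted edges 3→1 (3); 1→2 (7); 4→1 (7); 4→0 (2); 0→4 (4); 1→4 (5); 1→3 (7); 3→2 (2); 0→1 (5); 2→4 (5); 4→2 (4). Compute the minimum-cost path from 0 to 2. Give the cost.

8

Candidate routes:
0 -> 1 -> 4 -> 2: 5 + 5 + 4 = 14
0 -> 4 -> 1 -> 3 -> 2: 4 + 7 + 7 + 2 = 20
0 -> 4 -> 1 -> 2: 4 + 7 + 7 = 18
0 -> 4 -> 2: 4 + 4 = 8
0 -> 1 -> 3 -> 2: 5 + 7 + 2 = 14
0 -> 1 -> 2: 5 + 7 = 12
Best route has total 8.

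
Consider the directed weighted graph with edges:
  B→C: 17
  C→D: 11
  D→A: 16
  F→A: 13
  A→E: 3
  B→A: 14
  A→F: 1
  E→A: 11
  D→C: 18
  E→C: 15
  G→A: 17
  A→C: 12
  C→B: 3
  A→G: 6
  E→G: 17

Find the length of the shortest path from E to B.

18

Candidate routes:
E-G-A-C-B: 17 + 17 + 12 + 3 = 49
E-A-C-B: 11 + 12 + 3 = 26
E-C-B: 15 + 3 = 18
Shortest: 18.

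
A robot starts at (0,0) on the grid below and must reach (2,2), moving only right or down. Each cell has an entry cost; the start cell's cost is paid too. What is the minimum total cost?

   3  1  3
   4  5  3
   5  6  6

Best path: [0,0] -> [0,1] -> [0,2] -> [1,2] -> [2,2]
Cost: 3 + 1 + 3 + 3 + 6 = 16

16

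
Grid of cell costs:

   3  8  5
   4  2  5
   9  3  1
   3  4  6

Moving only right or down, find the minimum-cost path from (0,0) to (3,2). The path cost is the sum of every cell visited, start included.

Best path: [0,0]→[1,0]→[1,1]→[2,1]→[2,2]→[3,2]
Cost: 3 + 4 + 2 + 3 + 1 + 6 = 19

19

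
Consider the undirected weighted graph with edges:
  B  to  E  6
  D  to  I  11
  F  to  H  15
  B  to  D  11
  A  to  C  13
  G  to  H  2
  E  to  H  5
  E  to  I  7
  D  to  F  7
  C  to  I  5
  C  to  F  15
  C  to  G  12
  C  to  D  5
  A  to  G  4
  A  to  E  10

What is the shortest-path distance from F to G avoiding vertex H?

Some routes from F to G avoiding H:
F - C - A - G: 15 + 13 + 4 = 32
F - D - C - G: 7 + 5 + 12 = 24
F - C - G: 15 + 12 = 27
F - D - C - A - G: 7 + 5 + 13 + 4 = 29
The minimum is 24.

24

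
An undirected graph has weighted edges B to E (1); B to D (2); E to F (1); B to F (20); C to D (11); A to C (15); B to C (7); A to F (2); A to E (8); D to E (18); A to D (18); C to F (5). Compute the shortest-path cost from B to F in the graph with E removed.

Checking several routes:
B -> F: 20
B -> D -> C -> F: 2 + 11 + 5 = 18
B -> C -> F: 7 + 5 = 12
The minimum is 12.

12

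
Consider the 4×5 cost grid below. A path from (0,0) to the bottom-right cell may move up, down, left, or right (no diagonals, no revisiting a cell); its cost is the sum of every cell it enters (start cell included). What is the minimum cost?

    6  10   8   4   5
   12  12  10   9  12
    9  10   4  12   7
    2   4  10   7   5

55

Path (0,0) -> (1,0) -> (2,0) -> (3,0) -> (3,1) -> (3,2) -> (3,3) -> (3,4): 6 + 12 + 9 + 2 + 4 + 10 + 7 + 5 = 55.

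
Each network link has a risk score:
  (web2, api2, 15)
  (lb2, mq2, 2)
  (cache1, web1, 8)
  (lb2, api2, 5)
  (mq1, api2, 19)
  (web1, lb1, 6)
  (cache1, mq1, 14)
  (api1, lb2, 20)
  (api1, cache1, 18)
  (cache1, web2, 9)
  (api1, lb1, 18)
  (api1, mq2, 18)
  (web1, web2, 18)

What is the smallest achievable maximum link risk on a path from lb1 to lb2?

Comparing a few candidate routes:
lb1-web1-web2-cache1-api1-mq2-lb2: max(6, 18, 9, 18, 18, 2) = 18
lb1-api1-cache1-web2-api2-lb2: max(18, 18, 9, 15, 5) = 18
lb1-web1-cache1-api1-mq2-lb2: max(6, 8, 18, 18, 2) = 18
lb1-web1-cache1-web2-api2-lb2: max(6, 8, 9, 15, 5) = 15
lb1-api1-mq2-lb2: max(18, 18, 2) = 18
lb1-web1-web2-api2-lb2: max(6, 18, 15, 5) = 18
Best route has worst link 15.

15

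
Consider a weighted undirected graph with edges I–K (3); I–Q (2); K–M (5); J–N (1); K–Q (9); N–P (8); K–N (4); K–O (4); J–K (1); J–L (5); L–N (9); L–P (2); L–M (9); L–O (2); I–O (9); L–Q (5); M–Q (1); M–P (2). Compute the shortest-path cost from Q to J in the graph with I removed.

A few of the Q→J routes:
Q → L → J: 5 + 5 = 10
Q → M → K → J: 1 + 5 + 1 = 7
Q → M → P → L → J: 1 + 2 + 2 + 5 = 10
Q → K → J: 9 + 1 = 10
Best route has total 7.

7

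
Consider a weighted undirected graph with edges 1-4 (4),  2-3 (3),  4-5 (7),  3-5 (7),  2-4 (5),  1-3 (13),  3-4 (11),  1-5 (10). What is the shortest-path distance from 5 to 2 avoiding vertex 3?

12

Paths from 5 to 2 avoiding 3:
5 → 1 → 4 → 2: 10 + 4 + 5 = 19
5 → 4 → 2: 7 + 5 = 12
The minimum is 12.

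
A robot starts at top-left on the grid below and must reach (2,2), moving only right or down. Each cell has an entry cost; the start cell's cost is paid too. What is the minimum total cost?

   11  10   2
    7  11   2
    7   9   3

28

Cheapest: r0c0 → r0c1 → r0c2 → r1c2 → r2c2
  11 + 10 + 2 + 2 + 3 = 28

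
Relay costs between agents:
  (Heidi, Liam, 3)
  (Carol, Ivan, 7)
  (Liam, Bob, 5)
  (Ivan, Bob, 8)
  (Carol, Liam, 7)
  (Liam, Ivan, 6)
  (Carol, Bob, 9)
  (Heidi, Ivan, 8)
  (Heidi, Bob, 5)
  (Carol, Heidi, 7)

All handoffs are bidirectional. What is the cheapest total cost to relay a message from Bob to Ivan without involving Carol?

8

Routes from Bob to Ivan avoiding Carol:
Bob - Heidi - Ivan: 5 + 8 = 13
Bob - Heidi - Liam - Ivan: 5 + 3 + 6 = 14
Bob - Ivan: 8
Bob - Liam - Ivan: 5 + 6 = 11
Bob - Liam - Heidi - Ivan: 5 + 3 + 8 = 16
Shortest: 8.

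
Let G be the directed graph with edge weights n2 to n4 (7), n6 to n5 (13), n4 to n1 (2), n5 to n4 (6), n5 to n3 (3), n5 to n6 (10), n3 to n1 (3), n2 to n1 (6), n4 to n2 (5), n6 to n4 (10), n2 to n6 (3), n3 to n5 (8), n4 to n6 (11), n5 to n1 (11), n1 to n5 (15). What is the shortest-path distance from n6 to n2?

15

Candidate routes:
n6 - n5 - n4 - n2: 13 + 6 + 5 = 24
n6 - n4 - n2: 10 + 5 = 15
The minimum is 15.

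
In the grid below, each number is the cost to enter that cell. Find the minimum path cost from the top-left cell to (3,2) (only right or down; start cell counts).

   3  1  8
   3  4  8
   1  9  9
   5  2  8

Path r0c0 → r1c0 → r2c0 → r3c0 → r3c1 → r3c2: 3 + 3 + 1 + 5 + 2 + 8 = 22.
For comparison, the top-then-right route costs 37.

22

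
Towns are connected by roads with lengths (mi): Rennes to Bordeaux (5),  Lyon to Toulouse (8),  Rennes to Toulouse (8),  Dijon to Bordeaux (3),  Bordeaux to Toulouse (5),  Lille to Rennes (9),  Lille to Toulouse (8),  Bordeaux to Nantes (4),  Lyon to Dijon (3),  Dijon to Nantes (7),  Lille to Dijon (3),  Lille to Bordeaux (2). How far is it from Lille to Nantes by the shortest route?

6

Checking several routes:
Lille-Dijon-Nantes: 3 + 7 = 10
Lille-Bordeaux-Nantes: 2 + 4 = 6
Lille-Dijon-Bordeaux-Nantes: 3 + 3 + 4 = 10
Lille-Bordeaux-Dijon-Nantes: 2 + 3 + 7 = 12
Shortest: 6 mi.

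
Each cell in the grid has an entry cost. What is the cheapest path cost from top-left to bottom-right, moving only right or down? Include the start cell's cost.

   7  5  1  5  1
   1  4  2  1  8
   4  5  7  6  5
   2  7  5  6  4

30

Path [0,0] → [1,0] → [1,1] → [1,2] → [1,3] → [2,3] → [2,4] → [3,4]: 7 + 1 + 4 + 2 + 1 + 6 + 5 + 4 = 30.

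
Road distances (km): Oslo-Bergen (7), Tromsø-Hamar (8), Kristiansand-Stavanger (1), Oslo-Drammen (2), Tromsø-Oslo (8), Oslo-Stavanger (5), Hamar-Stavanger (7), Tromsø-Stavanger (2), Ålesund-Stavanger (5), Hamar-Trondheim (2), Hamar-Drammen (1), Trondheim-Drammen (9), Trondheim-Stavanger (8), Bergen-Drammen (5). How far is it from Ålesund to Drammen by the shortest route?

Comparing a few candidate routes:
Ålesund→Stavanger→Oslo→Drammen: 5 + 5 + 2 = 12
Ålesund→Stavanger→Trondheim→Hamar→Drammen: 5 + 8 + 2 + 1 = 16
Ålesund→Stavanger→Tromsø→Oslo→Drammen: 5 + 2 + 8 + 2 = 17
Ålesund→Stavanger→Tromsø→Hamar→Drammen: 5 + 2 + 8 + 1 = 16
Ålesund→Stavanger→Hamar→Drammen: 5 + 7 + 1 = 13
The minimum is 12 km.

12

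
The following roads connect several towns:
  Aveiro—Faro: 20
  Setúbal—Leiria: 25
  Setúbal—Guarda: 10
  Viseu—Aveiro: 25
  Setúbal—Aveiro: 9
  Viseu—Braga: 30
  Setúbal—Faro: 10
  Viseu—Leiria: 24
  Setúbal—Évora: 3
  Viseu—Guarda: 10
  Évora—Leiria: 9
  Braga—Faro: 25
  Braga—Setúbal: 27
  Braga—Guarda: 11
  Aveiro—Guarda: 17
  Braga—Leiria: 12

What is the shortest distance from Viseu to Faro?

A few of the Viseu→Faro routes:
Viseu-Guarda-Setúbal-Faro: 10 + 10 + 10 = 30
Viseu-Aveiro-Faro: 25 + 20 = 45
Viseu-Guarda-Aveiro-Setúbal-Faro: 10 + 17 + 9 + 10 = 46
Viseu-Aveiro-Setúbal-Faro: 25 + 9 + 10 = 44
Viseu-Guarda-Braga-Faro: 10 + 11 + 25 = 46
Shortest: 30.

30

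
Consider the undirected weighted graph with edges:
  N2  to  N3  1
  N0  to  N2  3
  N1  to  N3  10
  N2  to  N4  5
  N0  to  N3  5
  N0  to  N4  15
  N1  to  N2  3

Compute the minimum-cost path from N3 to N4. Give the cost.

A few of the N3→N4 routes:
N3 - N1 - N2 - N4: 10 + 3 + 5 = 18
N3 - N2 - N4: 1 + 5 = 6
N3 - N0 - N2 - N4: 5 + 3 + 5 = 13
Best route has total 6.

6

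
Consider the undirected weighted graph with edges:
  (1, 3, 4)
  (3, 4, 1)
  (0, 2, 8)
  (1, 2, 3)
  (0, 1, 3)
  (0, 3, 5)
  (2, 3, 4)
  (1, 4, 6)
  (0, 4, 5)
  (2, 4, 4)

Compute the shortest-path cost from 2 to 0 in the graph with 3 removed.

6

Paths from 2 to 0 avoiding 3:
2 → 1 → 4 → 0: 3 + 6 + 5 = 14
2 → 4 → 0: 4 + 5 = 9
2 → 1 → 0: 3 + 3 = 6
2 → 0: 8
2 → 4 → 1 → 0: 4 + 6 + 3 = 13
The minimum is 6.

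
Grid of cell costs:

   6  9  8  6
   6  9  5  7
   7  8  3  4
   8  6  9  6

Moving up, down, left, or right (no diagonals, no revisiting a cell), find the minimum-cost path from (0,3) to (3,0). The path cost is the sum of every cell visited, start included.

Path (0,3)→(1,3)→(2,3)→(2,2)→(2,1)→(3,1)→(3,0): 6 + 7 + 4 + 3 + 8 + 6 + 8 = 42.

42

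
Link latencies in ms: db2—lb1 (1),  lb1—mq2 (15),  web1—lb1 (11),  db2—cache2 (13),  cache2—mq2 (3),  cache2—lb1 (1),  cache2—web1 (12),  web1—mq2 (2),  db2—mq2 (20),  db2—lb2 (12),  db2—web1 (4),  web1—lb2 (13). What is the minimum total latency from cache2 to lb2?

14

Some routes from cache2 to lb2:
cache2 -> lb1 -> db2 -> web1 -> lb2: 1 + 1 + 4 + 13 = 19
cache2 -> lb1 -> db2 -> lb2: 1 + 1 + 12 = 14
cache2 -> mq2 -> web1 -> db2 -> lb2: 3 + 2 + 4 + 12 = 21
cache2 -> mq2 -> web1 -> lb2: 3 + 2 + 13 = 18
Best route has total 14 ms.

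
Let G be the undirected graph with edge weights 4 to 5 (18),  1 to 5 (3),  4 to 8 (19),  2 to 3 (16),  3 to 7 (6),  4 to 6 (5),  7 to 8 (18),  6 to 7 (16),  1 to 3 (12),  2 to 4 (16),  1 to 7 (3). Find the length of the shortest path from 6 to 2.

21

Checking several routes:
6 -> 4 -> 2: 5 + 16 = 21
6 -> 7 -> 3 -> 2: 16 + 6 + 16 = 38
6 -> 7 -> 1 -> 3 -> 2: 16 + 3 + 12 + 16 = 47
The minimum is 21.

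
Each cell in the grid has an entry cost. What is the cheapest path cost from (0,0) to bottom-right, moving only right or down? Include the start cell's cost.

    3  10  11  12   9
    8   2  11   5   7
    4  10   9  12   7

43

One optimal route is [0,0] → [1,0] → [1,1] → [1,2] → [1,3] → [1,4] → [2,4].
Its cost is 3 + 8 + 2 + 11 + 5 + 7 + 7 = 43.
For comparison, the top-then-right route costs 59.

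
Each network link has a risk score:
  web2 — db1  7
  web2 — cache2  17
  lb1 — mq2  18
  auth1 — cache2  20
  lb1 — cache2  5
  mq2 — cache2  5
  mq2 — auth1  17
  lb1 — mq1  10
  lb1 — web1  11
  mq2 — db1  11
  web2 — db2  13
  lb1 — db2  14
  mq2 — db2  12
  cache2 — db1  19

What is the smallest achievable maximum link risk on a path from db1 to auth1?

17

A few of the db1→auth1 routes:
db1-web2-cache2-lb1-db2-mq2-auth1: max(7, 17, 5, 14, 12, 17) = 17
db1-web2-db2-lb1-cache2-mq2-auth1: max(7, 13, 14, 5, 5, 17) = 17
db1-mq2-auth1: max(11, 17) = 17
db1-web2-cache2-mq2-auth1: max(7, 17, 5, 17) = 17
db1-web2-cache2-lb1-mq2-auth1: max(7, 17, 5, 18, 17) = 18
db1-web2-db2-mq2-auth1: max(7, 13, 12, 17) = 17
Best route has worst link 17.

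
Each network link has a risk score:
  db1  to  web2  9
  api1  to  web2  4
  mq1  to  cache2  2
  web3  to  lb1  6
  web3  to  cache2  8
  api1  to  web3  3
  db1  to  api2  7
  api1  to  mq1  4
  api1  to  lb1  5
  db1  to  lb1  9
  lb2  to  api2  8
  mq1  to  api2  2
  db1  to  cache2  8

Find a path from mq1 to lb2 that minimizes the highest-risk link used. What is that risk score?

Comparing a few candidate routes:
mq1 → cache2 → web3 → lb1 → db1 → api2 → lb2: max(2, 8, 6, 9, 7, 8) = 9
mq1 → api1 → web3 → cache2 → db1 → api2 → lb2: max(4, 3, 8, 8, 7, 8) = 8
mq1 → cache2 → db1 → api2 → lb2: max(2, 8, 7, 8) = 8
mq1 → api2 → lb2: max(2, 8) = 8
mq1 → api1 → lb1 → web3 → cache2 → db1 → api2 → lb2: max(4, 5, 6, 8, 8, 7, 8) = 8
Smallest bottleneck: 8.

8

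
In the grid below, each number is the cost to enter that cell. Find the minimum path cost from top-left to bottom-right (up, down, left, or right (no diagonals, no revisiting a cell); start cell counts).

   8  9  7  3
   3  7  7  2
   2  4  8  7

One optimal route is r0c0→r1c0→r2c0→r2c1→r2c2→r2c3.
Its cost is 8 + 3 + 2 + 4 + 8 + 7 = 32.

32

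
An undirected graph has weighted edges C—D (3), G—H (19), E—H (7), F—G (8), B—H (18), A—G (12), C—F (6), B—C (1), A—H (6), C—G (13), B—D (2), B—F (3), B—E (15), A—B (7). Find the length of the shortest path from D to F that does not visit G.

Candidate routes:
D -> B -> F: 2 + 3 = 5
D -> C -> B -> F: 3 + 1 + 3 = 7
D -> B -> C -> F: 2 + 1 + 6 = 9
D -> C -> F: 3 + 6 = 9
The minimum is 5.

5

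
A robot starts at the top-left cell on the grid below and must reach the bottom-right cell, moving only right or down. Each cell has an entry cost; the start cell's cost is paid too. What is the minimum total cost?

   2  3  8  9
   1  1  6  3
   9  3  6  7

Path [0,0] → [1,0] → [1,1] → [1,2] → [1,3] → [2,3]: 2 + 1 + 1 + 6 + 3 + 7 = 20.
(Top row then right column would cost 32.)

20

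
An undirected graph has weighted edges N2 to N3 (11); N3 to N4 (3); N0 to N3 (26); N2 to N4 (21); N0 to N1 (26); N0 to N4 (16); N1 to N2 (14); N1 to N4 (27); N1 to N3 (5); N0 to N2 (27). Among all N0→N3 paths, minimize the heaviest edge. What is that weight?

Checking several routes:
N0 → N3: max(26) = 26
N0 → N1 → N2 → N3: max(26, 14, 11) = 26
N0 → N4 → N2 → N3: max(16, 21, 11) = 21
N0 → N4 → N2 → N1 → N3: max(16, 21, 14, 5) = 21
N0 → N4 → N3: max(16, 3) = 16
Smallest bottleneck: 16.

16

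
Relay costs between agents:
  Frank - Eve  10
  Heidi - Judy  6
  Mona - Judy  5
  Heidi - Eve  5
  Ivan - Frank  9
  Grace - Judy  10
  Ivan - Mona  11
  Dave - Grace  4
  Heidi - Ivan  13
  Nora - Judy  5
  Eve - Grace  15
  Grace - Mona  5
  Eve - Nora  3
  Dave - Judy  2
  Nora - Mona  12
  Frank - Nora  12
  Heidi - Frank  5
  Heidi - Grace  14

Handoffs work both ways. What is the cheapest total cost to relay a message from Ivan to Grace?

16

Some routes from Ivan to Grace:
Ivan -> Mona -> Grace: 11 + 5 = 16
Ivan -> Mona -> Judy -> Grace: 11 + 5 + 10 = 26
Ivan -> Heidi -> Judy -> Dave -> Grace: 13 + 6 + 2 + 4 = 25
Ivan -> Mona -> Judy -> Dave -> Grace: 11 + 5 + 2 + 4 = 22
Ivan -> Frank -> Heidi -> Judy -> Dave -> Grace: 9 + 5 + 6 + 2 + 4 = 26
Shortest: 16.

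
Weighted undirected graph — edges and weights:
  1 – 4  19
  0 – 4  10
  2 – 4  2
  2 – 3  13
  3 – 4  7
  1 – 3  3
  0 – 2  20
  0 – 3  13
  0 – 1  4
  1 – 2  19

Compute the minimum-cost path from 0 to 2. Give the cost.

Checking several routes:
0 -> 1 -> 3 -> 2: 4 + 3 + 13 = 20
0 -> 1 -> 3 -> 4 -> 2: 4 + 3 + 7 + 2 = 16
0 -> 2: 20
0 -> 4 -> 2: 10 + 2 = 12
The minimum is 12.

12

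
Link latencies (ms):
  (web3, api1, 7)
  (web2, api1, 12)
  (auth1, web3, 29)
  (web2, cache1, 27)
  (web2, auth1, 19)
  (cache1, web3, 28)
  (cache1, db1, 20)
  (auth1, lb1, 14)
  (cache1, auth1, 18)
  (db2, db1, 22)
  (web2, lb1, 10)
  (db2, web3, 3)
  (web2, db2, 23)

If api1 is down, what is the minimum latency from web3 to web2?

26

A few of the web3→web2 routes:
web3 -> auth1 -> web2: 29 + 19 = 48
web3 -> db2 -> web2: 3 + 23 = 26
web3 -> auth1 -> lb1 -> web2: 29 + 14 + 10 = 53
Shortest: 26 ms.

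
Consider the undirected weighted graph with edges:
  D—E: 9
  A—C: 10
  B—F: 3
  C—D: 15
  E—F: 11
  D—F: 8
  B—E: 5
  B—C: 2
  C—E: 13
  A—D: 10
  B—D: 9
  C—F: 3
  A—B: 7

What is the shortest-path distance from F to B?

3

Comparing a few candidate routes:
F-E-B: 11 + 5 = 16
F-C-A-B: 3 + 10 + 7 = 20
F-D-B: 8 + 9 = 17
F-C-B: 3 + 2 = 5
F-B: 3
Shortest: 3.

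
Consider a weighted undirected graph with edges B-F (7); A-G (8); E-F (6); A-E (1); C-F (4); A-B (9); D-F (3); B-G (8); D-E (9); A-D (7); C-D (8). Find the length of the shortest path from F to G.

Checking several routes:
F -> E -> A -> G: 6 + 1 + 8 = 15
F -> B -> G: 7 + 8 = 15
F -> D -> A -> G: 3 + 7 + 8 = 18
The minimum is 15.

15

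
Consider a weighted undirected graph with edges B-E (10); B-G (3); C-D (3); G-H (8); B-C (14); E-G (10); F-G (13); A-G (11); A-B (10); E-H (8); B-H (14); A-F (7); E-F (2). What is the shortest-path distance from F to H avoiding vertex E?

Comparing a few candidate routes:
F → G → H: 13 + 8 = 21
F → A → B → H: 7 + 10 + 14 = 31
F → A → G → H: 7 + 11 + 8 = 26
F → A → G → B → H: 7 + 11 + 3 + 14 = 35
F → G → B → H: 13 + 3 + 14 = 30
F → A → B → G → H: 7 + 10 + 3 + 8 = 28
Best route has total 21.

21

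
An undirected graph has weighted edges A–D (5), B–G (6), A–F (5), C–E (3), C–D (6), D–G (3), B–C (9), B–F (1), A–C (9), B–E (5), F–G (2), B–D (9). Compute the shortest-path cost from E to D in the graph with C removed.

11

Comparing a few candidate routes:
E - B - G - D: 5 + 6 + 3 = 14
E - B - D: 5 + 9 = 14
E - B - F - G - D: 5 + 1 + 2 + 3 = 11
Shortest: 11.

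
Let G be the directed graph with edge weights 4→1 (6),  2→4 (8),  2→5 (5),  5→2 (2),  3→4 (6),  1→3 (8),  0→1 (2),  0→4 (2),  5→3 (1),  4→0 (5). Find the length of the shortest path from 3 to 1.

Paths from 3 to 1:
3→4→1: 6 + 6 = 12
3→4→0→1: 6 + 5 + 2 = 13
Best route has total 12.

12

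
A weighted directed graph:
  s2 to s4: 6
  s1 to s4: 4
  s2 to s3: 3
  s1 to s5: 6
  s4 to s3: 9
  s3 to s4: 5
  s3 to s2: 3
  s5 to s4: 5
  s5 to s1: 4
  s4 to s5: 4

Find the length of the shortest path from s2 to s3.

Candidate routes:
s2→s4→s3: 6 + 9 = 15
s2→s3: 3
Best route has total 3.

3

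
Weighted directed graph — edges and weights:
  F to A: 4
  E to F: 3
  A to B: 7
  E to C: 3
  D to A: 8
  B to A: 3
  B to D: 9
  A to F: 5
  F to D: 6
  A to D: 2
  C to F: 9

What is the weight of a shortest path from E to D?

9

Comparing a few candidate routes:
E - F - A - D: 3 + 4 + 2 = 9
E - C - F - A - D: 3 + 9 + 4 + 2 = 18
E - F - D: 3 + 6 = 9
E - C - F - D: 3 + 9 + 6 = 18
The minimum is 9.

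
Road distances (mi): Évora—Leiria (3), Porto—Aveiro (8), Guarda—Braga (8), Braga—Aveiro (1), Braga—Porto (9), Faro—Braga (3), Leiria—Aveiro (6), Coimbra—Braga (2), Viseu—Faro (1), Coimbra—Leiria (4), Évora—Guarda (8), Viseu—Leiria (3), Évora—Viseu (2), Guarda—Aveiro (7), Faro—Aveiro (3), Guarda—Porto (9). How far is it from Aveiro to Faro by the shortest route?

3

A few of the Aveiro→Faro routes:
Aveiro-Leiria-Viseu-Faro: 6 + 3 + 1 = 10
Aveiro-Braga-Faro: 1 + 3 = 4
Aveiro-Leiria-Évora-Viseu-Faro: 6 + 3 + 2 + 1 = 12
Aveiro-Braga-Coimbra-Leiria-Viseu-Faro: 1 + 2 + 4 + 3 + 1 = 11
Aveiro-Faro: 3
The minimum is 3 mi.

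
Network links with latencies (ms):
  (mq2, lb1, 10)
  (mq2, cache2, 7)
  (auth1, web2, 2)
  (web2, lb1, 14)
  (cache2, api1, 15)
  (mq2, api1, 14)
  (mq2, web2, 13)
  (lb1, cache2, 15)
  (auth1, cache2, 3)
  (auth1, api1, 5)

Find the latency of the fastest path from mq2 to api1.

14

Some routes from mq2 to api1:
mq2 -> api1: 14
mq2 -> cache2 -> auth1 -> api1: 7 + 3 + 5 = 15
mq2 -> cache2 -> api1: 7 + 15 = 22
mq2 -> lb1 -> web2 -> auth1 -> api1: 10 + 14 + 2 + 5 = 31
mq2 -> web2 -> auth1 -> api1: 13 + 2 + 5 = 20
mq2 -> lb1 -> cache2 -> auth1 -> api1: 10 + 15 + 3 + 5 = 33
The minimum is 14 ms.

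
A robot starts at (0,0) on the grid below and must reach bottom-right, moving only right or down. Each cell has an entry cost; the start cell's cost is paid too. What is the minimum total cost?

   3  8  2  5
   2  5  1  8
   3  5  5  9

25

Path [0,0]→[1,0]→[1,1]→[1,2]→[2,2]→[2,3]: 3 + 2 + 5 + 1 + 5 + 9 = 25.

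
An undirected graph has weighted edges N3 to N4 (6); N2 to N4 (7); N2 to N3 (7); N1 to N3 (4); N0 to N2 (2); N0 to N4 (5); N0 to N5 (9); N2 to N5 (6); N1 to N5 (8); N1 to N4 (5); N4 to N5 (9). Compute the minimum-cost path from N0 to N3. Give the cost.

9

Checking several routes:
N0 - N4 - N1 - N3: 5 + 5 + 4 = 14
N0 - N4 - N3: 5 + 6 = 11
N0 - N2 - N3: 2 + 7 = 9
The minimum is 9.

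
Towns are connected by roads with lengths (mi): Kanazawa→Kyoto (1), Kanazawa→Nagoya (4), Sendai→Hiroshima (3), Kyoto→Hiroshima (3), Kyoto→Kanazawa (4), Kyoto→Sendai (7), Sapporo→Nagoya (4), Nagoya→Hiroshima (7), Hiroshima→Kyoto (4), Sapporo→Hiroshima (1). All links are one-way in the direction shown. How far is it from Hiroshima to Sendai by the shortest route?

11

Paths from Hiroshima to Sendai:
Hiroshima-Kyoto-Sendai: 4 + 7 = 11
Shortest: 11 mi.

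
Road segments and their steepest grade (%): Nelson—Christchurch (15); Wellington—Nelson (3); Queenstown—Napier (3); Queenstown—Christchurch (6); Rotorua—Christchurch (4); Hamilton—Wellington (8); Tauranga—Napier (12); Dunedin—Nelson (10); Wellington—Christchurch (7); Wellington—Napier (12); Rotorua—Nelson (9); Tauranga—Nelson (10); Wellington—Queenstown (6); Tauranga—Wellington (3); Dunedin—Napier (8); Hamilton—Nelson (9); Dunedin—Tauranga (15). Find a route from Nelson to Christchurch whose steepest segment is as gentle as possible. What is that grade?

Some routes from Nelson to Christchurch:
Nelson → Wellington → Queenstown → Christchurch: max(3, 6, 6) = 6
Nelson → Rotorua → Christchurch: max(9, 4) = 9
Nelson → Wellington → Christchurch: max(3, 7) = 7
Nelson → Hamilton → Wellington → Christchurch: max(9, 8, 7) = 9
Nelson → Hamilton → Wellington → Queenstown → Christchurch: max(9, 8, 6, 6) = 9
The minimum achievable maximum is 6%.

6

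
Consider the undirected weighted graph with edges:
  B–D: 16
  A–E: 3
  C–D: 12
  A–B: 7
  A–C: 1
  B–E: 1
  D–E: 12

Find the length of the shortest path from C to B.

Some routes from C to B:
C-D-B: 12 + 16 = 28
C-D-E-B: 12 + 12 + 1 = 25
C-A-B: 1 + 7 = 8
C-A-E-B: 1 + 3 + 1 = 5
Shortest: 5.

5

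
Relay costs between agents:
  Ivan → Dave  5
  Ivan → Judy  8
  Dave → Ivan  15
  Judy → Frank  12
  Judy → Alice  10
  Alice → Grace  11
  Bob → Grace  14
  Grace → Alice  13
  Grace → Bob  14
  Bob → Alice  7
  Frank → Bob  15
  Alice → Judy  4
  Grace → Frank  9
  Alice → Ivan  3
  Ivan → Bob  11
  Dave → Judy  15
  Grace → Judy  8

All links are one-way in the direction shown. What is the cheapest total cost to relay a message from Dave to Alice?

Comparing a few candidate routes:
Dave → Judy → Alice: 15 + 10 = 25
Dave → Ivan → Judy → Frank → Bob → Alice: 15 + 8 + 12 + 15 + 7 = 57
Dave → Judy → Frank → Bob → Alice: 15 + 12 + 15 + 7 = 49
Dave → Ivan → Judy → Alice: 15 + 8 + 10 = 33
Dave → Ivan → Bob → Grace → Alice: 15 + 11 + 14 + 13 = 53
Dave → Ivan → Bob → Alice: 15 + 11 + 7 = 33
Shortest: 25.

25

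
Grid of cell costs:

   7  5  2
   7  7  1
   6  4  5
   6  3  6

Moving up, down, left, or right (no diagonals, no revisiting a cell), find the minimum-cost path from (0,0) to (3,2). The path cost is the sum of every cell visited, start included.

Path r0c0 r0c1 r0c2 r1c2 r2c2 r3c2: 7 + 5 + 2 + 1 + 5 + 6 = 26.

26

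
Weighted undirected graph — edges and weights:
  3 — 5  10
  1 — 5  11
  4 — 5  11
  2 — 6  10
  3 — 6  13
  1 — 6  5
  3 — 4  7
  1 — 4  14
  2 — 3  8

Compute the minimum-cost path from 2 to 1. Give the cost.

15

A few of the 2→1 routes:
2 -> 3 -> 4 -> 1: 8 + 7 + 14 = 29
2 -> 3 -> 5 -> 1: 8 + 10 + 11 = 29
2 -> 6 -> 1: 10 + 5 = 15
2 -> 3 -> 4 -> 5 -> 1: 8 + 7 + 11 + 11 = 37
2 -> 3 -> 6 -> 1: 8 + 13 + 5 = 26
Shortest: 15.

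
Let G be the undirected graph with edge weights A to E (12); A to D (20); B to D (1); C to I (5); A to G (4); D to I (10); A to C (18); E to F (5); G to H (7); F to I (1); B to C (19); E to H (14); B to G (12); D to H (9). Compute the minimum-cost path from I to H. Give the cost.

19

A few of the I→H routes:
I → D → H: 10 + 9 = 19
I → D → B → G → H: 10 + 1 + 12 + 7 = 30
I → C → A → G → H: 5 + 18 + 4 + 7 = 34
I → F → E → A → G → H: 1 + 5 + 12 + 4 + 7 = 29
I → C → B → D → H: 5 + 19 + 1 + 9 = 34
I → F → E → H: 1 + 5 + 14 = 20
Shortest: 19.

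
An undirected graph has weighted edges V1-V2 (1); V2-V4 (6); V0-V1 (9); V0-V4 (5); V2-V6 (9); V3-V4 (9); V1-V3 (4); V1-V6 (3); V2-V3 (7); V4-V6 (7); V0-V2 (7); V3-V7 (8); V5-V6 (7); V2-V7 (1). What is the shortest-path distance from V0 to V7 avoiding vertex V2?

Paths from V0 to V7 avoiding V2:
V0-V4-V3-V7: 5 + 9 + 8 = 22
V0-V1-V3-V7: 9 + 4 + 8 = 21
V0-V4-V6-V1-V3-V7: 5 + 7 + 3 + 4 + 8 = 27
V0-V1-V6-V4-V3-V7: 9 + 3 + 7 + 9 + 8 = 36
The minimum is 21.

21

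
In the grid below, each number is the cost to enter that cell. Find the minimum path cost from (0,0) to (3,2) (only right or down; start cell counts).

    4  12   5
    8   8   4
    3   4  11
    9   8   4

31

Best path: r0c0 → r1c0 → r2c0 → r2c1 → r3c1 → r3c2
Cost: 4 + 8 + 3 + 4 + 8 + 4 = 31
(Top row then right column would cost 40.)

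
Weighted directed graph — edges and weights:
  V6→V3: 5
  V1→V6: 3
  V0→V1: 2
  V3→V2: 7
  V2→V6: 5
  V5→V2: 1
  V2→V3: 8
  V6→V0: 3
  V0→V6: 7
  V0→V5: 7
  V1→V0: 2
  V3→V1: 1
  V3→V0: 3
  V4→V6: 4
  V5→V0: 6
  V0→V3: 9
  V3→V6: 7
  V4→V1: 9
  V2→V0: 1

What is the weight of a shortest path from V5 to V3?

9

A few of the V5→V3 routes:
V5-V2-V0-V6-V3: 1 + 1 + 7 + 5 = 14
V5-V2-V6-V3: 1 + 5 + 5 = 11
V5-V2-V3: 1 + 8 = 9
V5-V2-V0-V3: 1 + 1 + 9 = 11
V5-V2-V0-V1-V6-V3: 1 + 1 + 2 + 3 + 5 = 12
Shortest: 9.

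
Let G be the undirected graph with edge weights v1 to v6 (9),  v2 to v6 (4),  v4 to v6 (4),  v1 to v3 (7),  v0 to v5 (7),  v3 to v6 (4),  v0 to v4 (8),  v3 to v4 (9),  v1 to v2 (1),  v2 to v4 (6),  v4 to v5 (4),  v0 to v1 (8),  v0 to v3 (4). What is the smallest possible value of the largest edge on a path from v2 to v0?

Checking several routes:
v2 → v4 → v5 → v0: max(6, 4, 7) = 7
v2 → v6 → v3 → v0: max(4, 4, 4) = 4
v2 → v4 → v6 → v3 → v0: max(6, 4, 4, 4) = 6
v2 → v1 → v3 → v6 → v4 → v5 → v0: max(1, 7, 4, 4, 4, 7) = 7
v2 → v6 → v4 → v5 → v0: max(4, 4, 4, 7) = 7
The minimum achievable maximum is 4.

4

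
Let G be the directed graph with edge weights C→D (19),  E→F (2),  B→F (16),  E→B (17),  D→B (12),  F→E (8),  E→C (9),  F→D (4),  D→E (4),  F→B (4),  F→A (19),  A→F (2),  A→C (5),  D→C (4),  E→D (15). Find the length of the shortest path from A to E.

10

Paths from A to E:
A → C → D → B → F → E: 5 + 19 + 12 + 16 + 8 = 60
A → F → D → E: 2 + 4 + 4 = 10
A → C → D → E: 5 + 19 + 4 = 28
A → F → E: 2 + 8 = 10
Shortest: 10.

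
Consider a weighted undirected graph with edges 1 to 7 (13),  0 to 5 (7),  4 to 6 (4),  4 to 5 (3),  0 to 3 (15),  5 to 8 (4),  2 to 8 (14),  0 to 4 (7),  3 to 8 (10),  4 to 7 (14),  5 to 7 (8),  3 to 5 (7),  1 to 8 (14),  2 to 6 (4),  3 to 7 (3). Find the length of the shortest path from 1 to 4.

21

A few of the 1→4 routes:
1 -> 8 -> 5 -> 4: 14 + 4 + 3 = 21
1 -> 7 -> 4: 13 + 14 = 27
1 -> 7 -> 3 -> 5 -> 4: 13 + 3 + 7 + 3 = 26
1 -> 7 -> 5 -> 4: 13 + 8 + 3 = 24
Best route has total 21.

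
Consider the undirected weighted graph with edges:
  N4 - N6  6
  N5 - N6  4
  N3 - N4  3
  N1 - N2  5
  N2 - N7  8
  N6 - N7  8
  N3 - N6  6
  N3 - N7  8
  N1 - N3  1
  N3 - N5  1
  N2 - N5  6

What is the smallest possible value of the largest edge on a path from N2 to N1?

5

Comparing a few candidate routes:
N2→N5→N3→N1: max(6, 1, 1) = 6
N2→N5→N6→N7→N3→N1: max(6, 4, 8, 8, 1) = 8
N2→N5→N6→N3→N1: max(6, 4, 6, 1) = 6
N2→N5→N6→N4→N3→N1: max(6, 4, 6, 3, 1) = 6
N2→N7→N6→N5→N3→N1: max(8, 8, 4, 1, 1) = 8
N2→N1: max(5) = 5
Smallest bottleneck: 5.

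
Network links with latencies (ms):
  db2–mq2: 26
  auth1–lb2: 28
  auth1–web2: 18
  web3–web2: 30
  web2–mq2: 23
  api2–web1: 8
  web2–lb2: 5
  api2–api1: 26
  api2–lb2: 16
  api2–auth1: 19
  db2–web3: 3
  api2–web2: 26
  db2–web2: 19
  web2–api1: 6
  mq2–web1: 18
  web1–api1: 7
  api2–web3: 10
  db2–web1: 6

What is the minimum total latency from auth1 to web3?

29

Some routes from auth1 to web3:
auth1 → web2 → db2 → web3: 18 + 19 + 3 = 40
auth1 → web2 → api1 → web1 → db2 → web3: 18 + 6 + 7 + 6 + 3 = 40
auth1 → api2 → web3: 19 + 10 = 29
auth1 → api2 → web1 → db2 → web3: 19 + 8 + 6 + 3 = 36
The minimum is 29 ms.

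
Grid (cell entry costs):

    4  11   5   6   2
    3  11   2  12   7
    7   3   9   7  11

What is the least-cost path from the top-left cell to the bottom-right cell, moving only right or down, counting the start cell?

44

One optimal route is [0,0]→[1,0]→[2,0]→[2,1]→[2,2]→[2,3]→[2,4].
Its cost is 4 + 3 + 7 + 3 + 9 + 7 + 11 = 44.
(Top row then right column would cost 46.)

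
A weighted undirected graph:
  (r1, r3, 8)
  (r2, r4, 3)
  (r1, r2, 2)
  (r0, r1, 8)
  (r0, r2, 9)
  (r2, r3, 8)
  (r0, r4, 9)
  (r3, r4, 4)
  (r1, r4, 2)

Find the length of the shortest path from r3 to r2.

Some routes from r3 to r2:
r3-r4-r1-r2: 4 + 2 + 2 = 8
r3-r2: 8
r3-r1-r2: 8 + 2 = 10
r3-r4-r2: 4 + 3 = 7
Shortest: 7.

7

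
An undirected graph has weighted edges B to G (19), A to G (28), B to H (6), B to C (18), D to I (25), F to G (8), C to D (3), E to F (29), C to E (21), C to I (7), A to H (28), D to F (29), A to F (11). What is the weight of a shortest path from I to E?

Some routes from I to E:
I -> C -> B -> G -> F -> E: 7 + 18 + 19 + 8 + 29 = 81
I -> D -> F -> E: 25 + 29 + 29 = 83
I -> D -> C -> E: 25 + 3 + 21 = 49
I -> C -> D -> F -> E: 7 + 3 + 29 + 29 = 68
I -> C -> E: 7 + 21 = 28
The minimum is 28.

28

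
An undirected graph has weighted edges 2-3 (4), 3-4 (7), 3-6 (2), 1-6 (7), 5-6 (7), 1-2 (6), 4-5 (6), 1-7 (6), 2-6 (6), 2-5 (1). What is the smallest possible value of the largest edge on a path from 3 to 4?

Checking several routes:
3→2→6→5→4: max(4, 6, 7, 6) = 7
3→2→5→4: max(4, 1, 6) = 6
3→6→2→5→4: max(2, 6, 1, 6) = 6
Best route has worst link 6.

6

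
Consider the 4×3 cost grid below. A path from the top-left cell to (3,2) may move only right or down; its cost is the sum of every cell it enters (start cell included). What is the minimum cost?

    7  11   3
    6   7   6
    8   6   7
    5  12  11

44

Path r0c0→r1c0→r1c1→r1c2→r2c2→r3c2: 7 + 6 + 7 + 6 + 7 + 11 = 44.
(Top row then right column would cost 45.)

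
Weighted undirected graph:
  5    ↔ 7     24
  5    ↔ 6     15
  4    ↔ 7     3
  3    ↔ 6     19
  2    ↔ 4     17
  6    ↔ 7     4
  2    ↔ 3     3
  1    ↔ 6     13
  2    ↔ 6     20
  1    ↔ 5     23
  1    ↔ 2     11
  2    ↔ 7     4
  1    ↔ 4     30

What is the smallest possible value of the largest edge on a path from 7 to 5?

Some routes from 7 to 5:
7→2→1→6→5: max(4, 11, 13, 15) = 15
7→4→2→1→6→5: max(3, 17, 11, 13, 15) = 17
7→4→2→3→6→5: max(3, 17, 3, 19, 15) = 19
7→2→3→6→5: max(4, 3, 19, 15) = 19
7→6→5: max(4, 15) = 15
The minimum achievable maximum is 15.

15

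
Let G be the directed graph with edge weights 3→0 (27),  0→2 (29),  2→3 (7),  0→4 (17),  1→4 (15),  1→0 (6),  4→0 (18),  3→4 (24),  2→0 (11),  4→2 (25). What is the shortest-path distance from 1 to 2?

35

Paths from 1 to 2:
1-4-0-2: 15 + 18 + 29 = 62
1-4-2: 15 + 25 = 40
1-0-2: 6 + 29 = 35
1-0-4-2: 6 + 17 + 25 = 48
Shortest: 35.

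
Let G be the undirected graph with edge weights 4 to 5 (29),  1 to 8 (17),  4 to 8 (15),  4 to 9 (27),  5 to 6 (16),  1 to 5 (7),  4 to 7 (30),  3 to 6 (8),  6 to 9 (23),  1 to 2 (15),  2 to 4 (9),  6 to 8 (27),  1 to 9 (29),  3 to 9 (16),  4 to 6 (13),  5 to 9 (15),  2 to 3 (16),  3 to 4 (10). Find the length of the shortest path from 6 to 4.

13

Some routes from 6 to 4:
6 → 4: 13
6 → 3 → 4: 8 + 10 = 18
6 → 5 → 4: 16 + 29 = 45
6 → 8 → 4: 27 + 15 = 42
6 → 3 → 2 → 4: 8 + 16 + 9 = 33
The minimum is 13.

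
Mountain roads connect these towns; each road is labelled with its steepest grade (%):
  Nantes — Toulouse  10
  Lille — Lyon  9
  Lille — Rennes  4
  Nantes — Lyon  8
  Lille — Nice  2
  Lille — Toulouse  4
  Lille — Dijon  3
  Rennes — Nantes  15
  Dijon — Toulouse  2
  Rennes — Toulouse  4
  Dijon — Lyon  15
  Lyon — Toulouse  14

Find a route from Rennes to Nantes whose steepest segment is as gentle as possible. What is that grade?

Comparing a few candidate routes:
Rennes -> Toulouse -> Dijon -> Lille -> Lyon -> Nantes: max(4, 2, 3, 9, 8) = 9
Rennes -> Lille -> Lyon -> Nantes: max(4, 9, 8) = 9
Rennes -> Toulouse -> Lille -> Lyon -> Nantes: max(4, 4, 9, 8) = 9
Smallest bottleneck: 9%.

9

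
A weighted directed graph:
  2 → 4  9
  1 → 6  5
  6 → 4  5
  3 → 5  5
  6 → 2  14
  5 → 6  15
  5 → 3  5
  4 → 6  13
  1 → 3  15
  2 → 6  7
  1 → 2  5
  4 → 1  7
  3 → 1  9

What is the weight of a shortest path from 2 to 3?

31

Candidate routes:
2→4→1→3: 9 + 7 + 15 = 31
2→6→4→1→3: 7 + 5 + 7 + 15 = 34
The minimum is 31.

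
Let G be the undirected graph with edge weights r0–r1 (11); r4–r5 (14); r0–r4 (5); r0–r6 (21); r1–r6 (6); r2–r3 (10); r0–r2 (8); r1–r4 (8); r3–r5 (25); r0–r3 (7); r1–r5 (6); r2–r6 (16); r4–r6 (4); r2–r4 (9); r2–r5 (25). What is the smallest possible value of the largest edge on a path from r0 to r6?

5

A few of the r0→r6 routes:
r0→r3→r2→r4→r6: max(7, 10, 9, 4) = 10
r0→r2→r4→r6: max(8, 9, 4) = 9
r0→r3→r2→r4→r1→r6: max(7, 10, 9, 8, 6) = 10
r0→r4→r6: max(5, 4) = 5
r0→r4→r1→r6: max(5, 8, 6) = 8
r0→r2→r4→r1→r6: max(8, 9, 8, 6) = 9
The minimum achievable maximum is 5.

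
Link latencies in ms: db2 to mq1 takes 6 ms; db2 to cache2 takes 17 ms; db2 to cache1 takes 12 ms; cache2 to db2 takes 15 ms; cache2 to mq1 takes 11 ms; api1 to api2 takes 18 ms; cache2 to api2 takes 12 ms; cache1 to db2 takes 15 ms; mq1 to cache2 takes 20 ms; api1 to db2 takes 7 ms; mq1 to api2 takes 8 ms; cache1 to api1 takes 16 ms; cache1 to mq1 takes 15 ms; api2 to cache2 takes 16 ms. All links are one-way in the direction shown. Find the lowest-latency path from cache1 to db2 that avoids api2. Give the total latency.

15

Paths from cache1 to db2 avoiding api2:
cache1 -> mq1 -> cache2 -> db2: 15 + 20 + 15 = 50
cache1 -> api1 -> db2: 16 + 7 = 23
cache1 -> db2: 15
The minimum is 15 ms.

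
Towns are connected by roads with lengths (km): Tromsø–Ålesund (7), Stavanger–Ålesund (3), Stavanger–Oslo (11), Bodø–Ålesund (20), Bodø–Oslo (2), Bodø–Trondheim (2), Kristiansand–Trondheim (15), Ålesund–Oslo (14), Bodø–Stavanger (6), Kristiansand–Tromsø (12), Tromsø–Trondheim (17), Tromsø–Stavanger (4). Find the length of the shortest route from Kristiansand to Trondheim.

15

Some routes from Kristiansand to Trondheim:
Kristiansand -> Tromsø -> Ålesund -> Stavanger -> Bodø -> Trondheim: 12 + 7 + 3 + 6 + 2 = 30
Kristiansand -> Tromsø -> Stavanger -> Bodø -> Trondheim: 12 + 4 + 6 + 2 = 24
Kristiansand -> Tromsø -> Ålesund -> Oslo -> Bodø -> Trondheim: 12 + 7 + 14 + 2 + 2 = 37
Kristiansand -> Tromsø -> Stavanger -> Oslo -> Bodø -> Trondheim: 12 + 4 + 11 + 2 + 2 = 31
Kristiansand -> Tromsø -> Trondheim: 12 + 17 = 29
Kristiansand -> Trondheim: 15
The minimum is 15 km.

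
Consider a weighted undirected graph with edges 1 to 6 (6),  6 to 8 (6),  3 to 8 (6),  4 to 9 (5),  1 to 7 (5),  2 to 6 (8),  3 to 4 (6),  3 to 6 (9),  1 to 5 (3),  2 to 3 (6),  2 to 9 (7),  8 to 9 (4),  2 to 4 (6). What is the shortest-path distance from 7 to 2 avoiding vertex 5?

19

A few of the 7→2 routes:
7 - 1 - 6 - 8 - 9 - 4 - 2: 5 + 6 + 6 + 4 + 5 + 6 = 32
7 - 1 - 6 - 8 - 3 - 2: 5 + 6 + 6 + 6 + 6 = 29
7 - 1 - 6 - 8 - 9 - 2: 5 + 6 + 6 + 4 + 7 = 28
7 - 1 - 6 - 2: 5 + 6 + 8 = 19
7 - 1 - 6 - 3 - 2: 5 + 6 + 9 + 6 = 26
Best route has total 19.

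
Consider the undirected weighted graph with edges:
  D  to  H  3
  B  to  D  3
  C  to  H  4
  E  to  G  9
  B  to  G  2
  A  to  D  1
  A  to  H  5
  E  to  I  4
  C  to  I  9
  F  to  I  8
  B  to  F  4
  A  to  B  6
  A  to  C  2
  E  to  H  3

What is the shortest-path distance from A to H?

Comparing a few candidate routes:
A -> B -> D -> H: 6 + 3 + 3 = 12
A -> C -> I -> E -> H: 2 + 9 + 4 + 3 = 18
A -> D -> B -> G -> E -> H: 1 + 3 + 2 + 9 + 3 = 18
A -> C -> H: 2 + 4 = 6
A -> H: 5
A -> D -> H: 1 + 3 = 4
The minimum is 4.

4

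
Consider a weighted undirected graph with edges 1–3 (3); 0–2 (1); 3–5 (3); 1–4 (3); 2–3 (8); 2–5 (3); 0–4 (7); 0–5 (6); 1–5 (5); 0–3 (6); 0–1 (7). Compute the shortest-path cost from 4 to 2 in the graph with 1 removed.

Routes from 4 to 2 avoiding 1:
4 → 0 → 5 → 2: 7 + 6 + 3 = 16
4 → 0 → 5 → 3 → 2: 7 + 6 + 3 + 8 = 24
4 → 0 → 3 → 5 → 2: 7 + 6 + 3 + 3 = 19
4 → 0 → 2: 7 + 1 = 8
4 → 0 → 3 → 2: 7 + 6 + 8 = 21
Best route has total 8.

8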